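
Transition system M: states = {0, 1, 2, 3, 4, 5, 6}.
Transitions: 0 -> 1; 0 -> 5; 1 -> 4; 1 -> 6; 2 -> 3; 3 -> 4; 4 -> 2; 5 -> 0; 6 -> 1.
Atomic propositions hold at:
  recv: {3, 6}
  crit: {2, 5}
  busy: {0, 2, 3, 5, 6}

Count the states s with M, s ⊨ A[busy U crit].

A[busy U crit]: least fixpoint, start Z0 = Sat(crit) = {2, 5}, add states in Sat(busy) with every successor in Z. Already a fixed point.
Sat(A[busy U crit]) = {2, 5}
|Sat(A[busy U crit])| = |{2, 5}| = 2.

2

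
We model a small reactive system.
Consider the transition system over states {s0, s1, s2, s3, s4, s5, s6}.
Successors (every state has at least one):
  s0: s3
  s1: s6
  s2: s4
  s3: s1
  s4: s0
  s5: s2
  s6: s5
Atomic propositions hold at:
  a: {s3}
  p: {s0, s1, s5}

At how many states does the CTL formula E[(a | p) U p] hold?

Sat(a | p) = {s0, s1, s3, s5}
E[(a | p) U p]: least fixpoint, start Z0 = Sat(p) = {s0, s1, s5}, add states in Sat(a | p) with some successor in Z. Z1 = {s0, s1, s3, s5}; fixed.
Sat(E[(a | p) U p]) = {s0, s1, s3, s5}
|Sat(E[(a | p) U p])| = |{s0, s1, s3, s5}| = 4.

4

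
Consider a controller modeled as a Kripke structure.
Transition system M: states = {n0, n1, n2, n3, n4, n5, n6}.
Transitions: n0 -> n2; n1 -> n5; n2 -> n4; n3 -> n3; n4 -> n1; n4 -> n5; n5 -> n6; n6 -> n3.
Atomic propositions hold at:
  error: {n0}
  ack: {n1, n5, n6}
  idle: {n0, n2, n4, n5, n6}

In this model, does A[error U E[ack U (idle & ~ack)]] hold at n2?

Yes

Sat(~ack) = {n0, n2, n3, n4}
Sat(idle & ~ack) = {n0, n2, n4}
E[ack U (idle & ~ack)]: least fixpoint, start Z0 = Sat((idle & ~ack)) = {n0, n2, n4}, add states in Sat(ack) with some successor in Z. Already a fixed point.
Sat(E[ack U (idle & ~ack)]) = {n0, n2, n4}
A[error U E[ack U (idle & ~ack)]]: least fixpoint, start Z0 = Sat(E[ack U (idle & ~ack)]) = {n0, n2, n4}, add states in Sat(error) with every successor in Z. Already a fixed point.
Sat(A[error U E[ack U (idle & ~ack)]]) = {n0, n2, n4}
n2 ∈ Sat(A[error U E[ack U (idle & ~ack)]]) = {n0, n2, n4}, so the formula holds at n2.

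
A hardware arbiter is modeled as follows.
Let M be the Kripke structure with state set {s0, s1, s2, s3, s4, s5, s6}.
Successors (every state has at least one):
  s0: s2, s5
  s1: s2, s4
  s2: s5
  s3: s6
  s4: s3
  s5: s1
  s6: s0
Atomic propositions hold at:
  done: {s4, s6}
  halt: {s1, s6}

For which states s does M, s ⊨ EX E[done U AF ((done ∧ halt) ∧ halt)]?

Sat(done ∧ halt) = {s6}
Sat((done ∧ halt) ∧ halt) = {s6}
AF ((done ∧ halt) ∧ halt): least fixpoint, start Z0 = {s6}, add states with every successor in Z. Z1 = {s3, s6}; Z2 = {s3, s4, s6}; fixed.
Sat(AF ((done ∧ halt) ∧ halt)) = {s3, s4, s6}
E[done U AF ((done ∧ halt) ∧ halt)]: least fixpoint, start Z0 = Sat(AF ((done ∧ halt) ∧ halt)) = {s3, s4, s6}, add states in Sat(done) with some successor in Z. Already a fixed point.
Sat(E[done U AF ((done ∧ halt) ∧ halt)]) = {s3, s4, s6}
Sat(EX E[done U AF ((done ∧ halt) ∧ halt)]) = {s : some successor in {s3, s4, s6}} = {s1, s3, s4}

{s1, s3, s4}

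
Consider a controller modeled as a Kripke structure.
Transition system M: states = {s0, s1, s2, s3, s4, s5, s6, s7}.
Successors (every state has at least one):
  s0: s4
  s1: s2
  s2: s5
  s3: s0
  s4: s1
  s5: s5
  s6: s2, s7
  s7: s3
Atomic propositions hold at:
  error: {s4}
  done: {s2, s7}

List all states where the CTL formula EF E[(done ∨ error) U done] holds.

Sat(done ∨ error) = {s2, s4, s7}
E[(done ∨ error) U done]: least fixpoint, start Z0 = Sat(done) = {s2, s7}, add states in Sat(done ∨ error) with some successor in Z. Already a fixed point.
Sat(E[(done ∨ error) U done]) = {s2, s7}
EF E[(done ∨ error) U done]: least fixpoint, start Z0 = {s2, s7}, add states with some successor in Z. Z1 = {s1, s2, s6, s7}; Z2 = {s1, s2, s4, s6, s7}; Z3 = {s0, s1, s2, s4, s6, s7}; Z4 = {s0, s1, s2, s3, s4, s6, s7}; fixed.
Sat(EF E[(done ∨ error) U done]) = {s0, s1, s2, s3, s4, s6, s7}

{s0, s1, s2, s3, s4, s6, s7}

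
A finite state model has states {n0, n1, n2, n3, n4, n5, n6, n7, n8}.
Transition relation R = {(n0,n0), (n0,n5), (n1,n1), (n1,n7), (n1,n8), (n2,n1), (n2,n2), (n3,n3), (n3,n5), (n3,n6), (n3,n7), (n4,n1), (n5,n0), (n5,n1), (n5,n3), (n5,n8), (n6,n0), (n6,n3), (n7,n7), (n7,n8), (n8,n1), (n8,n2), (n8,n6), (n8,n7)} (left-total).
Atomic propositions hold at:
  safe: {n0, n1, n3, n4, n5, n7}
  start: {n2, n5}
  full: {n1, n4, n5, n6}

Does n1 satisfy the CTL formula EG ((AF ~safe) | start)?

Sat(~safe) = {n2, n6, n8}
AF ~safe: least fixpoint, start Z0 = {n2, n6, n8}, add states with every successor in Z. Already a fixed point.
Sat(AF ~safe) = {n2, n6, n8}
Sat((AF ~safe) | start) = {n2, n5, n6, n8}
EG ((AF ~safe) | start): greatest fixpoint, start Z0 = {n2, n5, n6, n8}, keep only states in Sat with some successor in Z. Z1 = {n2, n5, n8}; fixed.
Sat(EG ((AF ~safe) | start)) = {n2, n5, n8}
n1 ∉ Sat(EG ((AF ~safe) | start)) = {n2, n5, n8}, so the formula does not hold at n1.

No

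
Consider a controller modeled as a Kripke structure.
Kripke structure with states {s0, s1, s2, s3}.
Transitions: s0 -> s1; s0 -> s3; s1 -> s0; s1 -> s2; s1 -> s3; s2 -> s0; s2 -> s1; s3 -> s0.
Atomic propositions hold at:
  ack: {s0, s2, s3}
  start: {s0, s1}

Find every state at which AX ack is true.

{s1, s3}

Sat(AX ack) = {s : every successor in {s0, s2, s3}} = {s1, s3}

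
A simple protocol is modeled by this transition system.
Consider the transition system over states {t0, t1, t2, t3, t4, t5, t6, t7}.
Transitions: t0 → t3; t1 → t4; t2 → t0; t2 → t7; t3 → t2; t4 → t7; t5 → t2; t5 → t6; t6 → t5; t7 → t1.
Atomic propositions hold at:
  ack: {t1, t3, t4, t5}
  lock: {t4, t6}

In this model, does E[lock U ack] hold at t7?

E[lock U ack]: least fixpoint, start Z0 = Sat(ack) = {t1, t3, t4, t5}, add states in Sat(lock) with some successor in Z. Z1 = {t1, t3, t4, t5, t6}; fixed.
Sat(E[lock U ack]) = {t1, t3, t4, t5, t6}
t7 ∉ Sat(E[lock U ack]) = {t1, t3, t4, t5, t6}, so the formula does not hold at t7.

No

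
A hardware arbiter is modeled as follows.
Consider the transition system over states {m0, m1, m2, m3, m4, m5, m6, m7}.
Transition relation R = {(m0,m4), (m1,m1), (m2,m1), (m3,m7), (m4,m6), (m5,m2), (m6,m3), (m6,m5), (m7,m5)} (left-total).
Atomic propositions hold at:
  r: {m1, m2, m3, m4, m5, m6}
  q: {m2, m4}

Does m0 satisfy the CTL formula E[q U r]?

E[q U r]: least fixpoint, start Z0 = Sat(r) = {m1, m2, m3, m4, m5, m6}, add states in Sat(q) with some successor in Z. Already a fixed point.
Sat(E[q U r]) = {m1, m2, m3, m4, m5, m6}
m0 ∉ Sat(E[q U r]) = {m1, m2, m3, m4, m5, m6}, so the formula does not hold at m0.

No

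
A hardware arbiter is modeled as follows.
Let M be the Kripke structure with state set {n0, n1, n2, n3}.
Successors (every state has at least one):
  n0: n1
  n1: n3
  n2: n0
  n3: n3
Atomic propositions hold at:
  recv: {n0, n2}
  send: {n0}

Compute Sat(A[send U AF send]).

{n0, n2}

AF send: least fixpoint, start Z0 = {n0}, add states with every successor in Z. Z1 = {n0, n2}; fixed.
Sat(AF send) = {n0, n2}
A[send U AF send]: least fixpoint, start Z0 = Sat(AF send) = {n0, n2}, add states in Sat(send) with every successor in Z. Already a fixed point.
Sat(A[send U AF send]) = {n0, n2}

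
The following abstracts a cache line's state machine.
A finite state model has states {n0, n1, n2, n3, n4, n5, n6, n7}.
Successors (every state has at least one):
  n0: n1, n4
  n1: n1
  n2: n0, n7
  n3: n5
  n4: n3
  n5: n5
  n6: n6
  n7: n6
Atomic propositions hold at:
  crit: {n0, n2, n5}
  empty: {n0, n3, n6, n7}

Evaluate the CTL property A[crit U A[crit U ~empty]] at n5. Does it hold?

Yes

Sat(~empty) = {n1, n2, n4, n5}
A[crit U ~empty]: least fixpoint, start Z0 = Sat(~empty) = {n1, n2, n4, n5}, add states in Sat(crit) with every successor in Z. Z1 = {n0, n1, n2, n4, n5}; fixed.
Sat(A[crit U ~empty]) = {n0, n1, n2, n4, n5}
A[crit U A[crit U ~empty]]: least fixpoint, start Z0 = Sat(A[crit U ~empty]) = {n0, n1, n2, n4, n5}, add states in Sat(crit) with every successor in Z. Already a fixed point.
Sat(A[crit U A[crit U ~empty]]) = {n0, n1, n2, n4, n5}
n5 ∈ Sat(A[crit U A[crit U ~empty]]) = {n0, n1, n2, n4, n5}, so the formula holds at n5.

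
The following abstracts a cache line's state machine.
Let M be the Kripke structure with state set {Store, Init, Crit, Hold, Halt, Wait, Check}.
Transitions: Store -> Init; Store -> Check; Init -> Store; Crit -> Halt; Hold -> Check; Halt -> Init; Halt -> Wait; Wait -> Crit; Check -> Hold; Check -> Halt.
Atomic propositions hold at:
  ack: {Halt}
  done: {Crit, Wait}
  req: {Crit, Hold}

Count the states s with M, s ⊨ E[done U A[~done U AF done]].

Sat(~done) = {Store, Init, Hold, Halt, Check}
AF done: least fixpoint, start Z0 = {Crit, Wait}, add states with every successor in Z. Already a fixed point.
Sat(AF done) = {Crit, Wait}
A[~done U AF done]: least fixpoint, start Z0 = Sat(AF done) = {Crit, Wait}, add states in Sat(~done) with every successor in Z. Already a fixed point.
Sat(A[~done U AF done]) = {Crit, Wait}
E[done U A[~done U AF done]]: least fixpoint, start Z0 = Sat(A[~done U AF done]) = {Crit, Wait}, add states in Sat(done) with some successor in Z. Already a fixed point.
Sat(E[done U A[~done U AF done]]) = {Crit, Wait}
|Sat(E[done U A[~done U AF done]])| = |{Crit, Wait}| = 2.

2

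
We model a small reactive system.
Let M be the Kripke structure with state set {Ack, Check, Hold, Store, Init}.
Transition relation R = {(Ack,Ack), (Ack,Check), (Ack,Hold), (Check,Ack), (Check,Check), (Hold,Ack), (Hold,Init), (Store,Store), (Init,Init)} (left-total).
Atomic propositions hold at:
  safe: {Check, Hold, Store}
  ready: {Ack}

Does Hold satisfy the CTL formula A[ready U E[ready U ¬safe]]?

Sat(¬safe) = {Ack, Init}
E[ready U ¬safe]: least fixpoint, start Z0 = Sat(¬safe) = {Ack, Init}, add states in Sat(ready) with some successor in Z. Already a fixed point.
Sat(E[ready U ¬safe]) = {Ack, Init}
A[ready U E[ready U ¬safe]]: least fixpoint, start Z0 = Sat(E[ready U ¬safe]) = {Ack, Init}, add states in Sat(ready) with every successor in Z. Already a fixed point.
Sat(A[ready U E[ready U ¬safe]]) = {Ack, Init}
Hold ∉ Sat(A[ready U E[ready U ¬safe]]) = {Ack, Init}, so the formula does not hold at Hold.

No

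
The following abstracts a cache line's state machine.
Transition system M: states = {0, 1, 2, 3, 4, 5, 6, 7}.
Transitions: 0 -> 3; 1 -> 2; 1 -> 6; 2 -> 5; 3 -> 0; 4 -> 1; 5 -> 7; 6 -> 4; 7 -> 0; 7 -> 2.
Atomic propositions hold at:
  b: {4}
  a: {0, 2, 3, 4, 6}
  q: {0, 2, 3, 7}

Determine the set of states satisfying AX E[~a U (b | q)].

{0, 2, 3, 4, 5, 6, 7}

Sat(~a) = {1, 5, 7}
Sat(b | q) = {0, 2, 3, 4, 7}
E[~a U (b | q)]: least fixpoint, start Z0 = Sat((b | q)) = {0, 2, 3, 4, 7}, add states in Sat(~a) with some successor in Z. Z1 = {0, 1, 2, 3, 4, 5, 7}; fixed.
Sat(E[~a U (b | q)]) = {0, 1, 2, 3, 4, 5, 7}
Sat(AX E[~a U (b | q)]) = {s : every successor in {0, 1, 2, 3, 4, 5, 7}} = {0, 2, 3, 4, 5, 6, 7}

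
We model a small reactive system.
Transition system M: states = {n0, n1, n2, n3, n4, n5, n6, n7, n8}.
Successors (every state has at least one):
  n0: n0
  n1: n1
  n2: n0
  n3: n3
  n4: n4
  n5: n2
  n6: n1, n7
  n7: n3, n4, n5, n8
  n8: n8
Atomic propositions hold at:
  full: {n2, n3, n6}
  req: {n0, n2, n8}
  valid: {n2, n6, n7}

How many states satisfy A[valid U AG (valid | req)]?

3

Sat(valid | req) = {n0, n2, n6, n7, n8}
AG (valid | req): greatest fixpoint, start Z0 = {n0, n2, n6, n7, n8}, keep only states in Sat with every successor in Z. Z1 = {n0, n2, n8}; fixed.
Sat(AG (valid | req)) = {n0, n2, n8}
A[valid U AG (valid | req)]: least fixpoint, start Z0 = Sat(AG (valid | req)) = {n0, n2, n8}, add states in Sat(valid) with every successor in Z. Already a fixed point.
Sat(A[valid U AG (valid | req)]) = {n0, n2, n8}
|Sat(A[valid U AG (valid | req)])| = |{n0, n2, n8}| = 3.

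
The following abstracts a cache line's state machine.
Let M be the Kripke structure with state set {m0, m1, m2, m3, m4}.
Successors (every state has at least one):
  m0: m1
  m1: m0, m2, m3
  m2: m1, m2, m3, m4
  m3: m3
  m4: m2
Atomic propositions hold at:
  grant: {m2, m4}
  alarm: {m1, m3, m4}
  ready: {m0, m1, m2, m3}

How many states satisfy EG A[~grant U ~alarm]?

1

Sat(~grant) = {m0, m1, m3}
Sat(~alarm) = {m0, m2}
A[~grant U ~alarm]: least fixpoint, start Z0 = Sat(~alarm) = {m0, m2}, add states in Sat(~grant) with every successor in Z. Already a fixed point.
Sat(A[~grant U ~alarm]) = {m0, m2}
EG A[~grant U ~alarm]: greatest fixpoint, start Z0 = {m0, m2}, keep only states in Sat with some successor in Z. Z1 = {m2}; fixed.
Sat(EG A[~grant U ~alarm]) = {m2}
|Sat(EG A[~grant U ~alarm])| = |{m2}| = 1.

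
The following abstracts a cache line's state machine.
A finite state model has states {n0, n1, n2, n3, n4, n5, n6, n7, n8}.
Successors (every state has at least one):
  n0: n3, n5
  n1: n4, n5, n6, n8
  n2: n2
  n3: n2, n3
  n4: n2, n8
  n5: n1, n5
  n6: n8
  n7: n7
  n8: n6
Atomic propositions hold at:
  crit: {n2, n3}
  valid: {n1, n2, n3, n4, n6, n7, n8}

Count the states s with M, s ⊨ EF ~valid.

Sat(~valid) = {n0, n5}
EF ~valid: least fixpoint, start Z0 = {n0, n5}, add states with some successor in Z. Z1 = {n0, n1, n5}; fixed.
Sat(EF ~valid) = {n0, n1, n5}
|Sat(EF ~valid)| = |{n0, n1, n5}| = 3.

3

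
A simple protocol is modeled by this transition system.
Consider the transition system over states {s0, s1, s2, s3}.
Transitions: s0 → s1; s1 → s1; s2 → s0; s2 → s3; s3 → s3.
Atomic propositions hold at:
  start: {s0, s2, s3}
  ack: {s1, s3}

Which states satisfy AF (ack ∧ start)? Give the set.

{s3}

Sat(ack ∧ start) = {s3}
AF (ack ∧ start): least fixpoint, start Z0 = {s3}, add states with every successor in Z. Already a fixed point.
Sat(AF (ack ∧ start)) = {s3}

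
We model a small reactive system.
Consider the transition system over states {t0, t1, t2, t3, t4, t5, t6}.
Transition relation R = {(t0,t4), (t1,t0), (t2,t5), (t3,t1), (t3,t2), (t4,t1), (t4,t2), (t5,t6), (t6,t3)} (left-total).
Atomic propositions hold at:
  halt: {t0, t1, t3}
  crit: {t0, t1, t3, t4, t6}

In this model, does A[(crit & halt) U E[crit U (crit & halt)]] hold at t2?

No

Sat(crit & halt) = {t0, t1, t3}
E[crit U (crit & halt)]: least fixpoint, start Z0 = Sat((crit & halt)) = {t0, t1, t3}, add states in Sat(crit) with some successor in Z. Z1 = {t0, t1, t3, t4, t6}; fixed.
Sat(E[crit U (crit & halt)]) = {t0, t1, t3, t4, t6}
A[(crit & halt) U E[crit U (crit & halt)]]: least fixpoint, start Z0 = Sat(E[crit U (crit & halt)]) = {t0, t1, t3, t4, t6}, add states in Sat(crit & halt) with every successor in Z. Already a fixed point.
Sat(A[(crit & halt) U E[crit U (crit & halt)]]) = {t0, t1, t3, t4, t6}
t2 ∉ Sat(A[(crit & halt) U E[crit U (crit & halt)]]) = {t0, t1, t3, t4, t6}, so the formula does not hold at t2.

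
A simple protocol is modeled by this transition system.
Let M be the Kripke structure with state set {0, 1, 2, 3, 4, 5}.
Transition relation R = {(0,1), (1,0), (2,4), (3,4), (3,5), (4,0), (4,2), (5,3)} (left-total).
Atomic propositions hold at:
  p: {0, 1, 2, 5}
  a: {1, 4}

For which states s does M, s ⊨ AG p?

{0, 1}

AG p: greatest fixpoint, start Z0 = {0, 1, 2, 5}, keep only states in Sat with every successor in Z. Z1 = {0, 1}; fixed.
Sat(AG p) = {0, 1}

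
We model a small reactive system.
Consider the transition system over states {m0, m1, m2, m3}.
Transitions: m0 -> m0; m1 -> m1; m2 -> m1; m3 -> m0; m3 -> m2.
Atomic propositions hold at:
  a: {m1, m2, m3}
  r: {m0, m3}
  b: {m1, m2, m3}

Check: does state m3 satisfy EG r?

EG r: greatest fixpoint, start Z0 = {m0, m3}, keep only states in Sat with some successor in Z. Already a fixed point.
Sat(EG r) = {m0, m3}
m3 ∈ Sat(EG r) = {m0, m3}, so the formula holds at m3.

Yes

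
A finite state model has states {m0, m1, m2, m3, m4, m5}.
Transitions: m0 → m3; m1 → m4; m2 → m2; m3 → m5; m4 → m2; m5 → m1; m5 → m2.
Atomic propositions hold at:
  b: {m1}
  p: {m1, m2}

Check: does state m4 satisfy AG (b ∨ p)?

Sat(b ∨ p) = {m1, m2}
AG (b ∨ p): greatest fixpoint, start Z0 = {m1, m2}, keep only states in Sat with every successor in Z. Z1 = {m2}; fixed.
Sat(AG (b ∨ p)) = {m2}
m4 ∉ Sat(AG (b ∨ p)) = {m2}, so the formula does not hold at m4.

No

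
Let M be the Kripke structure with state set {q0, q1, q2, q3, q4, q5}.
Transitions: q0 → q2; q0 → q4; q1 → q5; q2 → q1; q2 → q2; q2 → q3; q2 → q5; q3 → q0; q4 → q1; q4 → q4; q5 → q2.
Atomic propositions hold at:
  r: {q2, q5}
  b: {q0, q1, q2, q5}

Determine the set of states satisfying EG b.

{q0, q1, q2, q5}

EG b: greatest fixpoint, start Z0 = {q0, q1, q2, q5}, keep only states in Sat with some successor in Z. Already a fixed point.
Sat(EG b) = {q0, q1, q2, q5}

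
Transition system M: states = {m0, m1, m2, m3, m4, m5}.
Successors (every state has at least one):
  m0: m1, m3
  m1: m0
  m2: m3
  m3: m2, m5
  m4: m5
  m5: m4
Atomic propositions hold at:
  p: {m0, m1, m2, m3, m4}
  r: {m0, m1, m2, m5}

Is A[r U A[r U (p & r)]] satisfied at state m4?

Sat(p & r) = {m0, m1, m2}
A[r U (p & r)]: least fixpoint, start Z0 = Sat((p & r)) = {m0, m1, m2}, add states in Sat(r) with every successor in Z. Already a fixed point.
Sat(A[r U (p & r)]) = {m0, m1, m2}
A[r U A[r U (p & r)]]: least fixpoint, start Z0 = Sat(A[r U (p & r)]) = {m0, m1, m2}, add states in Sat(r) with every successor in Z. Already a fixed point.
Sat(A[r U A[r U (p & r)]]) = {m0, m1, m2}
m4 ∉ Sat(A[r U A[r U (p & r)]]) = {m0, m1, m2}, so the formula does not hold at m4.

No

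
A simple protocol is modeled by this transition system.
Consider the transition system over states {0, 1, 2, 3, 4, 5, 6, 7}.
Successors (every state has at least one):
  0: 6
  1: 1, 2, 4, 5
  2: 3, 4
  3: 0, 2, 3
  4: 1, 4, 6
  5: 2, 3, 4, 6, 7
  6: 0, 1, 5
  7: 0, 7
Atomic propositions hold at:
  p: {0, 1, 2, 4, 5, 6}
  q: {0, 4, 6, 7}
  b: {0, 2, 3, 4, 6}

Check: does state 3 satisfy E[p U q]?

E[p U q]: least fixpoint, start Z0 = Sat(q) = {0, 4, 6, 7}, add states in Sat(p) with some successor in Z. Z1 = {0, 1, 2, 4, 5, 6, 7}; fixed.
Sat(E[p U q]) = {0, 1, 2, 4, 5, 6, 7}
3 ∉ Sat(E[p U q]) = {0, 1, 2, 4, 5, 6, 7}, so the formula does not hold at 3.

No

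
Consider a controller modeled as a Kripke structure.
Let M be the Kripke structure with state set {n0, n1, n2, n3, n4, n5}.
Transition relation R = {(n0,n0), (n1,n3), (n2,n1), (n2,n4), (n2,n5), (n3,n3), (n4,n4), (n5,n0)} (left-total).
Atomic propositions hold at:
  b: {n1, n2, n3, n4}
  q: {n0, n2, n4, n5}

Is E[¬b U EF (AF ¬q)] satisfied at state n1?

Sat(¬b) = {n0, n5}
Sat(¬q) = {n1, n3}
AF ¬q: least fixpoint, start Z0 = {n1, n3}, add states with every successor in Z. Already a fixed point.
Sat(AF ¬q) = {n1, n3}
EF (AF ¬q): least fixpoint, start Z0 = {n1, n3}, add states with some successor in Z. Z1 = {n1, n2, n3}; fixed.
Sat(EF (AF ¬q)) = {n1, n2, n3}
E[¬b U EF (AF ¬q)]: least fixpoint, start Z0 = Sat(EF (AF ¬q)) = {n1, n2, n3}, add states in Sat(¬b) with some successor in Z. Already a fixed point.
Sat(E[¬b U EF (AF ¬q)]) = {n1, n2, n3}
n1 ∈ Sat(E[¬b U EF (AF ¬q)]) = {n1, n2, n3}, so the formula holds at n1.

Yes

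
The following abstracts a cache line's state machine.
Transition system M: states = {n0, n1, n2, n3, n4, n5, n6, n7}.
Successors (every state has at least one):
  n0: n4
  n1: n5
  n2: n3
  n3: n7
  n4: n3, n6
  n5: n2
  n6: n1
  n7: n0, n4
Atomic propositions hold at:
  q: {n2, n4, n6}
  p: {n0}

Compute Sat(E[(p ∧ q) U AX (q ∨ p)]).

{n0, n5, n7}

Sat(p ∧ q) = ∅
Sat(q ∨ p) = {n0, n2, n4, n6}
Sat(AX (q ∨ p)) = {s : every successor in {n0, n2, n4, n6}} = {n0, n5, n7}
E[(p ∧ q) U AX (q ∨ p)]: least fixpoint, start Z0 = Sat(AX (q ∨ p)) = {n0, n5, n7}, add states in Sat(p ∧ q) with some successor in Z. Already a fixed point.
Sat(E[(p ∧ q) U AX (q ∨ p)]) = {n0, n5, n7}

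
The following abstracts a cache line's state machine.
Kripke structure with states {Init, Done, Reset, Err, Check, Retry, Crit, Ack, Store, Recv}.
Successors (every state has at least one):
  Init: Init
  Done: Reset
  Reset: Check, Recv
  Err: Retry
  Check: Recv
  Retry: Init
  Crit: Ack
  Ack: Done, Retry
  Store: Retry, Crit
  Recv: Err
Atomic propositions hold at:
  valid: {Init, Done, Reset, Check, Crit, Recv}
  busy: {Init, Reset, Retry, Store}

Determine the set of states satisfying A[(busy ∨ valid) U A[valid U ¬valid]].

{Done, Reset, Err, Check, Retry, Crit, Ack, Store, Recv}

Sat(busy ∨ valid) = {Init, Done, Reset, Check, Retry, Crit, Store, Recv}
Sat(¬valid) = {Err, Retry, Ack, Store}
A[valid U ¬valid]: least fixpoint, start Z0 = Sat(¬valid) = {Err, Retry, Ack, Store}, add states in Sat(valid) with every successor in Z. Z1 = {Err, Retry, Crit, Ack, Store, Recv}; Z2 = {Err, Check, Retry, Crit, Ack, Store, Recv}; Z3 = {Reset, Err, Check, Retry, Crit, Ack, Store, Recv}; Z4 = {Done, Reset, Err, Check, Retry, Crit, Ack, Store, Recv}; fixed.
Sat(A[valid U ¬valid]) = {Done, Reset, Err, Check, Retry, Crit, Ack, Store, Recv}
A[(busy ∨ valid) U A[valid U ¬valid]]: least fixpoint, start Z0 = Sat(A[valid U ¬valid]) = {Done, Reset, Err, Check, Retry, Crit, Ack, Store, Recv}, add states in Sat(busy ∨ valid) with every successor in Z. Already a fixed point.
Sat(A[(busy ∨ valid) U A[valid U ¬valid]]) = {Done, Reset, Err, Check, Retry, Crit, Ack, Store, Recv}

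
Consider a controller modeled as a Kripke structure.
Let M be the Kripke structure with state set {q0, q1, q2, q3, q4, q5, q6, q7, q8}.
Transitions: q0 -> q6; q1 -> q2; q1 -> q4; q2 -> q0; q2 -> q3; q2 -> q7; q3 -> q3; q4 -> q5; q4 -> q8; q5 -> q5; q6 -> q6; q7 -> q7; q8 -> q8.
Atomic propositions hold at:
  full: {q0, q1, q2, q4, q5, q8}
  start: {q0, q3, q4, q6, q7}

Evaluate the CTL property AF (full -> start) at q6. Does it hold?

Yes

Sat(full -> start) = {q0, q3, q4, q6, q7}
AF (full -> start): least fixpoint, start Z0 = {q0, q3, q4, q6, q7}, add states with every successor in Z. Z1 = {q0, q2, q3, q4, q6, q7}; Z2 = {q0, q1, q2, q3, q4, q6, q7}; fixed.
Sat(AF (full -> start)) = {q0, q1, q2, q3, q4, q6, q7}
q6 ∈ Sat(AF (full -> start)) = {q0, q1, q2, q3, q4, q6, q7}, so the formula holds at q6.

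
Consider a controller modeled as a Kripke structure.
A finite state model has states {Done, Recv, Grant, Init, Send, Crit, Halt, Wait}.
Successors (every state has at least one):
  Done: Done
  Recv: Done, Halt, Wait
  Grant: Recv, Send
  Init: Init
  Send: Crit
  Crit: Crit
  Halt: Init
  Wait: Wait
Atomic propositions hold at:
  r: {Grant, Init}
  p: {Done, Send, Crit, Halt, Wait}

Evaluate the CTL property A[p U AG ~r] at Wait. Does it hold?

Sat(~r) = {Done, Recv, Send, Crit, Halt, Wait}
AG ~r: greatest fixpoint, start Z0 = {Done, Recv, Send, Crit, Halt, Wait}, keep only states in Sat with every successor in Z. Z1 = {Done, Recv, Send, Crit, Wait}; Z2 = {Done, Send, Crit, Wait}; fixed.
Sat(AG ~r) = {Done, Send, Crit, Wait}
A[p U AG ~r]: least fixpoint, start Z0 = Sat(AG ~r) = {Done, Send, Crit, Wait}, add states in Sat(p) with every successor in Z. Already a fixed point.
Sat(A[p U AG ~r]) = {Done, Send, Crit, Wait}
Wait ∈ Sat(A[p U AG ~r]) = {Done, Send, Crit, Wait}, so the formula holds at Wait.

Yes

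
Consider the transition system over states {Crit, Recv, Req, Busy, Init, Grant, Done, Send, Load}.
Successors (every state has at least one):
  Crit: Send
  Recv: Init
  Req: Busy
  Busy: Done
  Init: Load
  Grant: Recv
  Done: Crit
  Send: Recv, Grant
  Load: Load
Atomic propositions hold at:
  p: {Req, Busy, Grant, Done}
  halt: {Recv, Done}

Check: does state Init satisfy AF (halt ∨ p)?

No

Sat(halt ∨ p) = {Recv, Req, Busy, Grant, Done}
AF (halt ∨ p): least fixpoint, start Z0 = {Recv, Req, Busy, Grant, Done}, add states with every successor in Z. Z1 = {Recv, Req, Busy, Grant, Done, Send}; Z2 = {Crit, Recv, Req, Busy, Grant, Done, Send}; fixed.
Sat(AF (halt ∨ p)) = {Crit, Recv, Req, Busy, Grant, Done, Send}
Init ∉ Sat(AF (halt ∨ p)) = {Crit, Recv, Req, Busy, Grant, Done, Send}, so the formula does not hold at Init.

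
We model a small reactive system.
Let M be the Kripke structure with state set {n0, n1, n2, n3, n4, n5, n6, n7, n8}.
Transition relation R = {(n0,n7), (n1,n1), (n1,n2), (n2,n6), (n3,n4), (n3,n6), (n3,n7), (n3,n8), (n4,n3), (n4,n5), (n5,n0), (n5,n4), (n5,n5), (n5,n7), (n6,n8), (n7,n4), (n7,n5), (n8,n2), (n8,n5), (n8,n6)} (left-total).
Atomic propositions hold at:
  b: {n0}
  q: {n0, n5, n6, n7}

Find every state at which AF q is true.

AF q: least fixpoint, start Z0 = {n0, n5, n6, n7}, add states with every successor in Z. Z1 = {n0, n2, n5, n6, n7}; Z2 = {n0, n2, n5, n6, n7, n8}; fixed.
Sat(AF q) = {n0, n2, n5, n6, n7, n8}

{n0, n2, n5, n6, n7, n8}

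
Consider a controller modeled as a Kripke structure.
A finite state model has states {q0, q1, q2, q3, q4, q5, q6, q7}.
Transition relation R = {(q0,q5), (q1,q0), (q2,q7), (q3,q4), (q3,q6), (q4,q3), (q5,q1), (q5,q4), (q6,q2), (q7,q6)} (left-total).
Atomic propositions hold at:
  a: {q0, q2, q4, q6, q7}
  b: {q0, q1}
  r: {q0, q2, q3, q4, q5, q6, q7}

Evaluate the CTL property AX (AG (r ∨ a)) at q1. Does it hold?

Sat(r ∨ a) = {q0, q2, q3, q4, q5, q6, q7}
AG (r ∨ a): greatest fixpoint, start Z0 = {q0, q2, q3, q4, q5, q6, q7}, keep only states in Sat with every successor in Z. Z1 = {q0, q2, q3, q4, q6, q7}; Z2 = {q2, q3, q4, q6, q7}; fixed.
Sat(AG (r ∨ a)) = {q2, q3, q4, q6, q7}
Sat(AX (AG (r ∨ a))) = {s : every successor in {q2, q3, q4, q6, q7}} = {q2, q3, q4, q6, q7}
q1 ∉ Sat(AX (AG (r ∨ a))) = {q2, q3, q4, q6, q7}, so the formula does not hold at q1.

No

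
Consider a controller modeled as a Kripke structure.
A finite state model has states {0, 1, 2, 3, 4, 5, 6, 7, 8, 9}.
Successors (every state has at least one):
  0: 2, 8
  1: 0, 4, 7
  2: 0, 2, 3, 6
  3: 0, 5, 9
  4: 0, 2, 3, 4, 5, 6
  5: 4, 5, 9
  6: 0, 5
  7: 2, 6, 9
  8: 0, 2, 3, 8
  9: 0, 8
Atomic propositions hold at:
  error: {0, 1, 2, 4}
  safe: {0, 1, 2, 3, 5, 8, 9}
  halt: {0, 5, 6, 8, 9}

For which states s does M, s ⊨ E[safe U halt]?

{0, 1, 2, 3, 5, 6, 8, 9}

E[safe U halt]: least fixpoint, start Z0 = Sat(halt) = {0, 5, 6, 8, 9}, add states in Sat(safe) with some successor in Z. Z1 = {0, 1, 2, 3, 5, 6, 8, 9}; fixed.
Sat(E[safe U halt]) = {0, 1, 2, 3, 5, 6, 8, 9}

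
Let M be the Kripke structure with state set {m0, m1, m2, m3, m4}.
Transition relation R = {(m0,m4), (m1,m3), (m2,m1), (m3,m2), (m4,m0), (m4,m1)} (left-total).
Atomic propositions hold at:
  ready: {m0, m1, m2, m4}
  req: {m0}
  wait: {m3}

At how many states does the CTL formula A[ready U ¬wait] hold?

Sat(¬wait) = {m0, m1, m2, m4}
A[ready U ¬wait]: least fixpoint, start Z0 = Sat(¬wait) = {m0, m1, m2, m4}, add states in Sat(ready) with every successor in Z. Already a fixed point.
Sat(A[ready U ¬wait]) = {m0, m1, m2, m4}
|Sat(A[ready U ¬wait])| = |{m0, m1, m2, m4}| = 4.

4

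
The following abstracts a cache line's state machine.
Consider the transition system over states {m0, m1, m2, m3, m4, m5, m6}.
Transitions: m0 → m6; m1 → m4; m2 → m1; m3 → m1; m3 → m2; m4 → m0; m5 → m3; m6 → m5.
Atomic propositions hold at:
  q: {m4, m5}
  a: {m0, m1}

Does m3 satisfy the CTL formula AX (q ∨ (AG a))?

AG a: greatest fixpoint, start Z0 = {m0, m1}, keep only states in Sat with every successor in Z. Z1 = ∅; fixed.
Sat(AG a) = ∅
Sat(q ∨ (AG a)) = {m4, m5}
Sat(AX (q ∨ (AG a))) = {s : every successor in {m4, m5}} = {m1, m6}
m3 ∉ Sat(AX (q ∨ (AG a))) = {m1, m6}, so the formula does not hold at m3.

No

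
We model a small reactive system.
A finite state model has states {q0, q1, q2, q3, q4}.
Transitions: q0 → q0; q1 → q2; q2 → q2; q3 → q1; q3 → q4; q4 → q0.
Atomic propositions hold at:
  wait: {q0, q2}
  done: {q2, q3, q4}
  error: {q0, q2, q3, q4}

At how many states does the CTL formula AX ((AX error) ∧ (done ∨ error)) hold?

4

Sat(AX error) = {s : every successor in {q0, q2, q3, q4}} = {q0, q1, q2, q4}
Sat(done ∨ error) = {q0, q2, q3, q4}
Sat((AX error) ∧ (done ∨ error)) = {q0, q2, q4}
Sat(AX ((AX error) ∧ (done ∨ error))) = {s : every successor in {q0, q2, q4}} = {q0, q1, q2, q4}
|Sat(AX ((AX error) ∧ (done ∨ error)))| = |{q0, q1, q2, q4}| = 4.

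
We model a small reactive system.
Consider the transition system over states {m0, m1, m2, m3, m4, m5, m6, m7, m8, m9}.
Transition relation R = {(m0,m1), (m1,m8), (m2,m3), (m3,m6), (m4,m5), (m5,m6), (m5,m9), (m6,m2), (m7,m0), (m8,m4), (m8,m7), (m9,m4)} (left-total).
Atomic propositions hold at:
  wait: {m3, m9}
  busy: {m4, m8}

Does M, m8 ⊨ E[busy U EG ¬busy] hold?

Sat(¬busy) = {m0, m1, m2, m3, m5, m6, m7, m9}
EG ¬busy: greatest fixpoint, start Z0 = {m0, m1, m2, m3, m5, m6, m7, m9}, keep only states in Sat with some successor in Z. Z1 = {m0, m2, m3, m5, m6, m7}; Z2 = {m2, m3, m5, m6, m7}; Z3 = {m2, m3, m5, m6}; fixed.
Sat(EG ¬busy) = {m2, m3, m5, m6}
E[busy U EG ¬busy]: least fixpoint, start Z0 = Sat(EG ¬busy) = {m2, m3, m5, m6}, add states in Sat(busy) with some successor in Z. Z1 = {m2, m3, m4, m5, m6}; Z2 = {m2, m3, m4, m5, m6, m8}; fixed.
Sat(E[busy U EG ¬busy]) = {m2, m3, m4, m5, m6, m8}
m8 ∈ Sat(E[busy U EG ¬busy]) = {m2, m3, m4, m5, m6, m8}, so the formula holds at m8.

Yes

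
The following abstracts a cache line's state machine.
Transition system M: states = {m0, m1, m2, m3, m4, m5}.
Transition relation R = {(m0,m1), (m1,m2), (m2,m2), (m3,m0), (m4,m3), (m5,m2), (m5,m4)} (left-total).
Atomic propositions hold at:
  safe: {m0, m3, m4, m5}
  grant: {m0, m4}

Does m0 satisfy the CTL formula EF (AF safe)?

AF safe: least fixpoint, start Z0 = {m0, m3, m4, m5}, add states with every successor in Z. Already a fixed point.
Sat(AF safe) = {m0, m3, m4, m5}
EF (AF safe): least fixpoint, start Z0 = {m0, m3, m4, m5}, add states with some successor in Z. Already a fixed point.
Sat(EF (AF safe)) = {m0, m3, m4, m5}
m0 ∈ Sat(EF (AF safe)) = {m0, m3, m4, m5}, so the formula holds at m0.

Yes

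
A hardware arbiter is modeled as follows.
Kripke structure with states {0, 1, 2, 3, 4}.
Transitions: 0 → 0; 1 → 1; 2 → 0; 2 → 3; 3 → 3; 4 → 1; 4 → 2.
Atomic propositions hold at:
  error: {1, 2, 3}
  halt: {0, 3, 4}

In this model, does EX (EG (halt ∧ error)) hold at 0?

Sat(halt ∧ error) = {3}
EG (halt ∧ error): greatest fixpoint, start Z0 = {3}, keep only states in Sat with some successor in Z. Already a fixed point.
Sat(EG (halt ∧ error)) = {3}
Sat(EX (EG (halt ∧ error))) = {s : some successor in {3}} = {2, 3}
0 ∉ Sat(EX (EG (halt ∧ error))) = {2, 3}, so the formula does not hold at 0.

No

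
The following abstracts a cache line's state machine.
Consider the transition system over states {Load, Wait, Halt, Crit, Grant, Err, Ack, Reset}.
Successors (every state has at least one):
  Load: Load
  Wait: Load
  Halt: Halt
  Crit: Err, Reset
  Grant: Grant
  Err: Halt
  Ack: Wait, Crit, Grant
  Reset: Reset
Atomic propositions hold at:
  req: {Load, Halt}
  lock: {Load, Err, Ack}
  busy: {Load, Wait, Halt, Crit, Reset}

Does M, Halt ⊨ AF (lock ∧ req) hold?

Sat(lock ∧ req) = {Load}
AF (lock ∧ req): least fixpoint, start Z0 = {Load}, add states with every successor in Z. Z1 = {Load, Wait}; fixed.
Sat(AF (lock ∧ req)) = {Load, Wait}
Halt ∉ Sat(AF (lock ∧ req)) = {Load, Wait}, so the formula does not hold at Halt.

No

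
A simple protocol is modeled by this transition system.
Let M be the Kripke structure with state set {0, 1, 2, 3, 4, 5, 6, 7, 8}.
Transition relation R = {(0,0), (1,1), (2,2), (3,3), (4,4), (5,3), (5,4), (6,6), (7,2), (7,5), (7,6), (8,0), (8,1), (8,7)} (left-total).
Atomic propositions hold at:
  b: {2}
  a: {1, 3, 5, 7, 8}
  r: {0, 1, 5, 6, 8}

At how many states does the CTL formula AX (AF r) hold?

3

AF r: least fixpoint, start Z0 = {0, 1, 5, 6, 8}, add states with every successor in Z. Already a fixed point.
Sat(AF r) = {0, 1, 5, 6, 8}
Sat(AX (AF r)) = {s : every successor in {0, 1, 5, 6, 8}} = {0, 1, 6}
|Sat(AX (AF r))| = |{0, 1, 6}| = 3.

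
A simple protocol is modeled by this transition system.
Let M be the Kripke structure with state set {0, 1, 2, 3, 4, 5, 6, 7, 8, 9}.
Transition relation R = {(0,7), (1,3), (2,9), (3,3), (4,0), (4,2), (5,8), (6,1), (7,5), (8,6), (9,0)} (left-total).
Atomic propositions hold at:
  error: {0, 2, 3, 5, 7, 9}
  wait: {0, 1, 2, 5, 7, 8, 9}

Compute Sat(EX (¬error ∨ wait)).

Sat(¬error) = {1, 4, 6, 8}
Sat(¬error ∨ wait) = {0, 1, 2, 4, 5, 6, 7, 8, 9}
Sat(EX (¬error ∨ wait)) = {s : some successor in {0, 1, 2, 4, 5, 6, 7, 8, 9}} = {0, 2, 4, 5, 6, 7, 8, 9}

{0, 2, 4, 5, 6, 7, 8, 9}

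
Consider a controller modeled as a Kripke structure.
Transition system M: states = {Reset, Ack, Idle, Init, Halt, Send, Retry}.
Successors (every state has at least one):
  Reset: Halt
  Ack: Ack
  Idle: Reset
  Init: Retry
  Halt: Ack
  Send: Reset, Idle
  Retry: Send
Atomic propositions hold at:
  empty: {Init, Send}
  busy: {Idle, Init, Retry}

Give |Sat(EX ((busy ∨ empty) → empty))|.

Sat(busy ∨ empty) = {Idle, Init, Send, Retry}
Sat((busy ∨ empty) → empty) = {Reset, Ack, Init, Halt, Send}
Sat(EX ((busy ∨ empty) → empty)) = {s : some successor in {Reset, Ack, Init, Halt, Send}} = {Reset, Ack, Idle, Halt, Send, Retry}
|Sat(EX ((busy ∨ empty) → empty))| = |{Reset, Ack, Idle, Halt, Send, Retry}| = 6.

6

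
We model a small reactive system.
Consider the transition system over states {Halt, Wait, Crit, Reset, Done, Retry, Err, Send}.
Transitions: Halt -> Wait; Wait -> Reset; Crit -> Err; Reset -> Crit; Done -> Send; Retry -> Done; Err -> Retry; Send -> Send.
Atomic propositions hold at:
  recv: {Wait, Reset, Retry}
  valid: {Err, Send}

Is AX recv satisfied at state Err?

Yes

Sat(AX recv) = {s : every successor in {Wait, Reset, Retry}} = {Halt, Wait, Err}
Err ∈ Sat(AX recv) = {Halt, Wait, Err}, so the formula holds at Err.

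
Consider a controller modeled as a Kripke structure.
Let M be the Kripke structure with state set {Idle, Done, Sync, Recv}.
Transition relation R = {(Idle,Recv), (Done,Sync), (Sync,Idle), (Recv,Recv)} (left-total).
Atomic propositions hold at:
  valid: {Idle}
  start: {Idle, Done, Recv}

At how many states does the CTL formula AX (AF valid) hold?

2

AF valid: least fixpoint, start Z0 = {Idle}, add states with every successor in Z. Z1 = {Idle, Sync}; Z2 = {Idle, Done, Sync}; fixed.
Sat(AF valid) = {Idle, Done, Sync}
Sat(AX (AF valid)) = {s : every successor in {Idle, Done, Sync}} = {Done, Sync}
|Sat(AX (AF valid))| = |{Done, Sync}| = 2.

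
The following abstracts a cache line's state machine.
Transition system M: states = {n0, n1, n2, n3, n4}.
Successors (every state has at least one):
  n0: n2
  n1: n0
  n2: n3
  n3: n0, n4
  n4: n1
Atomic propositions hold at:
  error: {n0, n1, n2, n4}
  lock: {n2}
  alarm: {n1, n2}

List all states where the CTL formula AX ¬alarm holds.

{n1, n2, n3}

Sat(¬alarm) = {n0, n3, n4}
Sat(AX ¬alarm) = {s : every successor in {n0, n3, n4}} = {n1, n2, n3}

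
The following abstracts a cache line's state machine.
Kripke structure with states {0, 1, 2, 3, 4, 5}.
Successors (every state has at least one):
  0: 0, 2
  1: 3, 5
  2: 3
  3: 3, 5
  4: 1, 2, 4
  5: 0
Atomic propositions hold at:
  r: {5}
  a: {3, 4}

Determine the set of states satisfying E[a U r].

E[a U r]: least fixpoint, start Z0 = Sat(r) = {5}, add states in Sat(a) with some successor in Z. Z1 = {3, 5}; fixed.
Sat(E[a U r]) = {3, 5}

{3, 5}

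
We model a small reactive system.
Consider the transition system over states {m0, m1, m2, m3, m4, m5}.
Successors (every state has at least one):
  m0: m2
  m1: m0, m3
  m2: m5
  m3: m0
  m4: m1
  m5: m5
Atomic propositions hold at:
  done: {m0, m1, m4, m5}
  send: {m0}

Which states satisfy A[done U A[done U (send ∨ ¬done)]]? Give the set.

Sat(¬done) = {m2, m3}
Sat(send ∨ ¬done) = {m0, m2, m3}
A[done U (send ∨ ¬done)]: least fixpoint, start Z0 = Sat((send ∨ ¬done)) = {m0, m2, m3}, add states in Sat(done) with every successor in Z. Z1 = {m0, m1, m2, m3}; Z2 = {m0, m1, m2, m3, m4}; fixed.
Sat(A[done U (send ∨ ¬done)]) = {m0, m1, m2, m3, m4}
A[done U A[done U (send ∨ ¬done)]]: least fixpoint, start Z0 = Sat(A[done U (send ∨ ¬done)]) = {m0, m1, m2, m3, m4}, add states in Sat(done) with every successor in Z. Already a fixed point.
Sat(A[done U A[done U (send ∨ ¬done)]]) = {m0, m1, m2, m3, m4}

{m0, m1, m2, m3, m4}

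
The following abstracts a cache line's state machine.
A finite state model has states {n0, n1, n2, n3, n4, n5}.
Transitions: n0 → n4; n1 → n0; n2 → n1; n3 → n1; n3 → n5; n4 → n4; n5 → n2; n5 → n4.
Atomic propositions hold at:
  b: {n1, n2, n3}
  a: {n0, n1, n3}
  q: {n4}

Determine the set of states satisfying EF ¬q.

Sat(¬q) = {n0, n1, n2, n3, n5}
EF ¬q: least fixpoint, start Z0 = {n0, n1, n2, n3, n5}, add states with some successor in Z. Already a fixed point.
Sat(EF ¬q) = {n0, n1, n2, n3, n5}

{n0, n1, n2, n3, n5}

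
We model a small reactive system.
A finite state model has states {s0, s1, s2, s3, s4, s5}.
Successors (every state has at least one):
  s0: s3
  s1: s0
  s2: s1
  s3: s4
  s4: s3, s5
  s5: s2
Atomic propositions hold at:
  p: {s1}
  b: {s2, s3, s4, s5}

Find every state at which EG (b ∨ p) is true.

{s3, s4}

Sat(b ∨ p) = {s1, s2, s3, s4, s5}
EG (b ∨ p): greatest fixpoint, start Z0 = {s1, s2, s3, s4, s5}, keep only states in Sat with some successor in Z. Z1 = {s2, s3, s4, s5}; Z2 = {s3, s4, s5}; Z3 = {s3, s4}; fixed.
Sat(EG (b ∨ p)) = {s3, s4}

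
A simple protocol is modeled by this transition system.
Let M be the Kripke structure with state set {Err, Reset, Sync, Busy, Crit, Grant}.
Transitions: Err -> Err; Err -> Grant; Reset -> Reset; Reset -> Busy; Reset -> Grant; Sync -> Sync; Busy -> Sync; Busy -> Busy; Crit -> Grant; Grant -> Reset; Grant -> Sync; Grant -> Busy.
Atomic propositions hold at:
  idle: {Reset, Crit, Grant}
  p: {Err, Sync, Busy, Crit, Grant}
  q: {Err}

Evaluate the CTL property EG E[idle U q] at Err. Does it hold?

Yes

E[idle U q]: least fixpoint, start Z0 = Sat(q) = {Err}, add states in Sat(idle) with some successor in Z. Already a fixed point.
Sat(E[idle U q]) = {Err}
EG E[idle U q]: greatest fixpoint, start Z0 = {Err}, keep only states in Sat with some successor in Z. Already a fixed point.
Sat(EG E[idle U q]) = {Err}
Err ∈ Sat(EG E[idle U q]) = {Err}, so the formula holds at Err.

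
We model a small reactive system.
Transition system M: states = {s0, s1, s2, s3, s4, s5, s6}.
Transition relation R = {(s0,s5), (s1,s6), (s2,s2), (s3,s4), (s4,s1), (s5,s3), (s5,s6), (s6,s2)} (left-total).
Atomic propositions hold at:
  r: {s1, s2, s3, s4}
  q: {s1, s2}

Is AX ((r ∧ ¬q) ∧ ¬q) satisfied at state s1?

No

Sat(¬q) = {s0, s3, s4, s5, s6}
Sat(r ∧ ¬q) = {s3, s4}
Sat((r ∧ ¬q) ∧ ¬q) = {s3, s4}
Sat(AX ((r ∧ ¬q) ∧ ¬q)) = {s : every successor in {s3, s4}} = {s3}
s1 ∉ Sat(AX ((r ∧ ¬q) ∧ ¬q)) = {s3}, so the formula does not hold at s1.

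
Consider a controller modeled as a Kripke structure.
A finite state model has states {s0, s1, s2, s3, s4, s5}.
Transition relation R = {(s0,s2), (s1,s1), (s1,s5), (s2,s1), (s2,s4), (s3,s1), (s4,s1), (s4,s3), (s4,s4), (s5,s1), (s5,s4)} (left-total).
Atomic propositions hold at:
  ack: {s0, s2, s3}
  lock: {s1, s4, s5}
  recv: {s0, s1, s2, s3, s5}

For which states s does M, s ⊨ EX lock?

{s1, s2, s3, s4, s5}

Sat(EX lock) = {s : some successor in {s1, s4, s5}} = {s1, s2, s3, s4, s5}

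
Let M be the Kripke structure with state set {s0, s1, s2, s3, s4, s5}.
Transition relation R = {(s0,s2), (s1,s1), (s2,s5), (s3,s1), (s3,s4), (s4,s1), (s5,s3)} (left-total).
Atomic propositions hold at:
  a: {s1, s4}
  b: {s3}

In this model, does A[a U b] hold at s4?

No

A[a U b]: least fixpoint, start Z0 = Sat(b) = {s3}, add states in Sat(a) with every successor in Z. Already a fixed point.
Sat(A[a U b]) = {s3}
s4 ∉ Sat(A[a U b]) = {s3}, so the formula does not hold at s4.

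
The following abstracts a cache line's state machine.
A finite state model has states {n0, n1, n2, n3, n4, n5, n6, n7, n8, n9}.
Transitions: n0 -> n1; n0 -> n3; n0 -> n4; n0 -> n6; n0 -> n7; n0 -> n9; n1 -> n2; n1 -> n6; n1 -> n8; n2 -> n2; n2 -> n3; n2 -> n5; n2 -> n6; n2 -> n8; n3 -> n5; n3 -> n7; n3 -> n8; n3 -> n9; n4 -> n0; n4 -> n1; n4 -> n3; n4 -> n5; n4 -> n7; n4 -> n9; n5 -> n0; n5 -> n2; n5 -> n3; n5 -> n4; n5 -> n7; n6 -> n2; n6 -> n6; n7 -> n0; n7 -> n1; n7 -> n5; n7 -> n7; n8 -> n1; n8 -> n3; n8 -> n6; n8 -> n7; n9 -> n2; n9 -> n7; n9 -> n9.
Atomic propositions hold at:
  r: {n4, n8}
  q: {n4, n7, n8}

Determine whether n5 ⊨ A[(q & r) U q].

No

Sat(q & r) = {n4, n8}
A[(q & r) U q]: least fixpoint, start Z0 = Sat(q) = {n4, n7, n8}, add states in Sat(q & r) with every successor in Z. Already a fixed point.
Sat(A[(q & r) U q]) = {n4, n7, n8}
n5 ∉ Sat(A[(q & r) U q]) = {n4, n7, n8}, so the formula does not hold at n5.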